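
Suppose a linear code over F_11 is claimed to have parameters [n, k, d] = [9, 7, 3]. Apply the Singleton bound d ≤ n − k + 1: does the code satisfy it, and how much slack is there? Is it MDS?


Singleton RHS = n − k + 1 = 3, slack = 0, bound satisfied, MDS.

Singleton bound: d ≤ n − k + 1.
Here n = 9, k = 7, so n − k + 1 = 3.
Given d = 3, check d ≤ 3: YES.
Slack = (n − k + 1) − d = 0.
The code is MDS (slack = 0).
Description: the claimed parameters are [9, 7, 3]_11; such a code would be MDS (meets Singleton bound).


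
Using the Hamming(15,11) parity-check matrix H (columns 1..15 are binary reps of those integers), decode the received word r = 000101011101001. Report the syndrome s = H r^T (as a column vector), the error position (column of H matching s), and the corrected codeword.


s = (1, 0, 1, 0)^T, error position = 10, corrected codeword c = 000101011001001

Compute s = H r^T mod 2 one row at a time:
  s_1 = 1 + 1 + 1 + 0 + 1 + 0 + 0 + 1 = 5 ≡ 1 (mod 2).
  s_2 = 1 + 0 + 1 + 0 + 1 + 0 + 0 + 1 = 4 ≡ 0 (mod 2).
  s_3 = 0 + 0 + 1 + 0 + 1 + 0 + 0 + 1 = 3 ≡ 1 (mod 2).
  s_4 = 0 + 0 + 0 + 0 + 1 + 0 + 0 + 1 = 2 ≡ 0 (mod 2).
s = (1, 0, 1, 0)^T — this equals column 10 of H (binary 1010), so error is at position 10.
Correct: flip bit 10 of r = 000101011101001 to get c = 000101011001001.


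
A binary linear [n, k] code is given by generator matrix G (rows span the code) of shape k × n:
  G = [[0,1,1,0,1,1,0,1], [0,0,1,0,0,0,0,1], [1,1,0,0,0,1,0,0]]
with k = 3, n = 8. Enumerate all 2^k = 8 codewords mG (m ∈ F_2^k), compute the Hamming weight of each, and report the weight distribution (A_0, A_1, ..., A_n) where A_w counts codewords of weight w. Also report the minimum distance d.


Weight distribution: A_0 = 1, A_2 = 2, A_3 = 2, A_4 = 1, A_5 = 2. Minimum distance d = 2.

Enumerate all 2^3 = 8 messages m ∈ F_2^3.
For each, compute codeword c = mG in F_2^8, then tally its weight.
  m = 000 → c = 00000000, weight = 0.
  m = 100 → c = 01101101, weight = 5.
  m = 010 → c = 00100001, weight = 2.
  m = 110 → c = 01001100, weight = 3.
  m = 001 → c = 11000100, weight = 3.
  m = 101 → c = 10101001, weight = 4.
  m = 011 → c = 11100101, weight = 5.
  m = 111 → c = 10001000, weight = 2.
Tally weights:
  weight 0: 1 codewords.
  weight 2: 2 codewords.
  weight 3: 2 codewords.
  weight 4: 1 codewords.
  weight 5: 2 codewords.
Minimum distance d = smallest w > 0 with A_w > 0 = 2.
Sanity: Σ A_w = 8 = 2^3 = 8 ✓.


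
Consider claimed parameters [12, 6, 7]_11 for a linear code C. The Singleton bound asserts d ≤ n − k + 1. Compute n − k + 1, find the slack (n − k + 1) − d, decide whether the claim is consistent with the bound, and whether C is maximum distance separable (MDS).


Singleton RHS = n − k + 1 = 7, slack = 0, bound satisfied, MDS.

Singleton bound: d ≤ n − k + 1.
Here n = 12, k = 6, so n − k + 1 = 7.
Given d = 7, check d ≤ 7: YES.
Slack = (n − k + 1) − d = 0.
The code is MDS (slack = 0).
Description: the claimed parameters are [12, 6, 7]_11; such a code would be MDS (meets Singleton bound).


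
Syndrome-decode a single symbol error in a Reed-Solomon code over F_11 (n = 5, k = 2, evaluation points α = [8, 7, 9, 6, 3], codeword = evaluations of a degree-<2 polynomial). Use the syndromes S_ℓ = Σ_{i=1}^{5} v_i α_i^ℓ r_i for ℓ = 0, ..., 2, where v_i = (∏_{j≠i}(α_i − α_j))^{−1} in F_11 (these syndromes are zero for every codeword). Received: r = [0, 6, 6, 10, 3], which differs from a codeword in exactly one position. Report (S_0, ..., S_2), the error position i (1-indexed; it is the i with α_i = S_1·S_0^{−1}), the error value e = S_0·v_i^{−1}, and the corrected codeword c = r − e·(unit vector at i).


S = (7, 5, 2), error at position 2, error magnitude e = 1, c = [0, 5, 6, 10, 3].

Step 1: column multipliers v_i = (∏_{j≠i}(α_i − α_j))^{−1} mod 11.
  i = 1 (α = 8): (8−7)(8−9)(8−6)(8−3) = 1·(−1)·2·5 = −10 ≡ 1, so v_1 = 1^{−1} = 1 (mod 11).
  i = 2 (α = 7): (7−8)(7−9)(7−6)(7−3) = (−1)·(−2)·1·4 = 8 ≡ 8, so v_2 = 8^{−1} = 7 (mod 11).
  i = 3 (α = 9): (9−8)(9−7)(9−6)(9−3) = 1·2·3·6 = 36 ≡ 3, so v_3 = 3^{−1} = 4 (mod 11).
  i = 4 (α = 6): (6−8)(6−7)(6−9)(6−3) = (−2)·(−1)·(−3)·3 = −18 ≡ 4, so v_4 = 4^{−1} = 3 (mod 11).
  i = 5 (α = 3): (3−8)(3−7)(3−9)(3−6) = (−5)·(−4)·(−6)·(−3) = 360 ≡ 8, so v_5 = 8^{−1} = 7 (mod 11).
  v = [1, 7, 4, 3, 7].
Step 2: syndromes of r = [0, 6, 6, 10, 3] (all sums mod 11).
  S_0 = Σ v_i r_i = 1·0 + 7·6 + 4·6 + 3·10 + 7·3 = 117 ≡ 7.
  S_1 = Σ v_i α_i r_i = 1·8·0 + 7·7·6 + 4·9·6 + 3·6·10 + 7·3·3 = 753 ≡ 5.
  α_i^2 mod 11 = [9, 5, 4, 3, 9].
  S_2 = Σ v_i α_i^2 r_i = 1·9·0 + 7·5·6 + 4·4·6 + 3·3·10 + 7·9·3 = 585 ≡ 2.
  S = (7, 5, 2) ≠ 0, so r is not a codeword (an error is present).
Step 3: locate the error. For a single error e at position i, S_ℓ = v_i·e·α_i^ℓ, so α_err = S_1/S_0.
  S_0^{−1} = 7^{−1} = 8 (mod 11), so α_err = 5·8 = 40 ≡ 7 = α_2. Error position i = 2.
  Consistency check: S_2/S_1 = 2·9 = 18 ≡ 7 = α_err ✓ (single-error assumption holds).
Step 4: error magnitude e = S_0/v_2 = S_0·∏_{j≠2}(α_2 − α_j) = 7·8 = 56 ≡ 1 (mod 11).
Step 5: correct position 2: c_2 = r_2 − e = 6 − 1 ≡ 5 (mod 11). Hence c = [0, 5, 6, 10, 3].
  Check: interpolating c through the α_i gives m(x) = 7 + 6·x (degree < 2) with m(α_i) = c_i for every i, so c is indeed a codeword.


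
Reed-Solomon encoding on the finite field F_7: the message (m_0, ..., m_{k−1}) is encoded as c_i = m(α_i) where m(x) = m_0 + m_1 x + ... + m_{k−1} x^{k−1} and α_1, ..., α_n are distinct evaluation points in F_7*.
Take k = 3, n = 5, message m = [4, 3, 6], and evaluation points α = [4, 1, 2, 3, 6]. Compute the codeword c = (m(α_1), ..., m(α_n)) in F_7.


c = [0, 6, 6, 4, 0]

Message polynomial: m(x) = 4 + 3·x + 6·x^2 (mod 7).
For each evaluation point α_i, compute m(α_i) mod 7:
  α_1 = 4: Horner steps 6 → 6 → 0, so m(4) = 0.
  α_2 = 1: Horner steps 6 → 2 → 6, so m(1) = 6.
  α_3 = 2: Horner steps 6 → 1 → 6, so m(2) = 6.
  α_4 = 3: Horner steps 6 → 0 → 4, so m(3) = 4.
  α_5 = 6: Horner steps 6 → 4 → 0, so m(6) = 0.
Codeword c = [0, 6, 6, 4, 0] ∈ F_7^5.


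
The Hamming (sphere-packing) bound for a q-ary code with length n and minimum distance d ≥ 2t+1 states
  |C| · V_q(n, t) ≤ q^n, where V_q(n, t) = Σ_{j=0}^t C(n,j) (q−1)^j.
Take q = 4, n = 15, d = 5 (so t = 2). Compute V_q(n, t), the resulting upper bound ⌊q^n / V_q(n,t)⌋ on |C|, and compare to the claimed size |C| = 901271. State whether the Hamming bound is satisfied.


V_q(n, t) = 991, q^n = 1073741824, Hamming bound = 1083493, |C| = 901271 ≤ bound (satisfied).

Step 1: Compute V_q(n, t) = Σ_{j=0}^2 C(n, j) (q−1)^j.
  j = 0: C(15,0)·(3)^0 = 1·1 = 1.
  j = 1: C(15,1)·(3)^1 = 15·3 = 45.
  j = 2: C(15,2)·(3)^2 = 105·9 = 945.
  V_q(n, t) = 1 + 45 + 945 = 991.
Step 2: q^n = 4^15 = 1073741824.
Step 3: Hamming bound ⌊q^n / V_q(n,t)⌋ = ⌊1073741824/991⌋ = 1083493.
Step 4: Compare |C| = 901271 to 1083493: satisfied.
The claimed |C| lies below the Hamming bound.


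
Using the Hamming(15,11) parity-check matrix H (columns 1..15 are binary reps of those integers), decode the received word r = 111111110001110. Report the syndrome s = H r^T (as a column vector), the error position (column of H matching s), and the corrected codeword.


s = (0, 1, 1, 1)^T, error position = 7, corrected codeword c = 111111010001110

Compute s = H r^T mod 2 one row at a time:
  s_1 = 1 + 0 + 0 + 0 + 1 + 1 + 1 + 0 = 4 ≡ 0 (mod 2).
  s_2 = 1 + 1 + 1 + 1 + 1 + 1 + 1 + 0 = 7 ≡ 1 (mod 2).
  s_3 = 1 + 1 + 1 + 1 + 0 + 0 + 1 + 0 = 5 ≡ 1 (mod 2).
  s_4 = 1 + 1 + 1 + 1 + 0 + 0 + 1 + 0 = 5 ≡ 1 (mod 2).
s = (0, 1, 1, 1)^T — this equals column 7 of H (binary 0111), so error is at position 7.
Correct: flip bit 7 of r = 111111110001110 to get c = 111111010001110.


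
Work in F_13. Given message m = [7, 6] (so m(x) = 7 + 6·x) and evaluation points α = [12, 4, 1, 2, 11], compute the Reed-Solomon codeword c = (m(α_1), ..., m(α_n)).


c = [1, 5, 0, 6, 8]

Message polynomial: m(x) = 7 + 6·x (mod 13).
For each evaluation point α_i, compute m(α_i) mod 13:
  α_1 = 12: Horner steps 6 → 1, so m(12) = 1.
  α_2 = 4: Horner steps 6 → 5, so m(4) = 5.
  α_3 = 1: Horner steps 6 → 0, so m(1) = 0.
  α_4 = 2: Horner steps 6 → 6, so m(2) = 6.
  α_5 = 11: Horner steps 6 → 8, so m(11) = 8.
Codeword c = [1, 5, 0, 6, 8] ∈ F_13^5.


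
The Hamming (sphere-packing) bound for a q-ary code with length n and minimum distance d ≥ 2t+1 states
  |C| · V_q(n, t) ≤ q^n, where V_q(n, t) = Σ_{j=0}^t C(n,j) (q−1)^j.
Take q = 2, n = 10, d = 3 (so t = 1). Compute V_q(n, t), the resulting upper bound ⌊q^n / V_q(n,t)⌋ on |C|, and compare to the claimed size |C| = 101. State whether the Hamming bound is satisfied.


V_q(n, t) = 11, q^n = 1024, Hamming bound = 93, |C| = 101 > bound (violated).

Step 1: Compute V_q(n, t) = Σ_{j=0}^1 C(n, j) (q−1)^j.
  j = 0: C(10,0)·(1)^0 = 1·1 = 1.
  j = 1: C(10,1)·(1)^1 = 10·1 = 10.
  V_q(n, t) = 1 + 10 = 11.
Step 2: q^n = 2^10 = 1024.
Step 3: Hamming bound ⌊q^n / V_q(n,t)⌋ = ⌊1024/11⌋ = 93.
Step 4: Compare |C| = 101 to 93: violated.
The claimed |C| lies above the Hamming bound, so no 2-ary code of length 10 with d ≥ 3 can have 101 codewords.


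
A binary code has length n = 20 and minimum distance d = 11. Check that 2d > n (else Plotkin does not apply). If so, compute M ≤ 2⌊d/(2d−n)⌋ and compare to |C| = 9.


Plotkin bound M ≤ 10; given |C| = 9 ≤ bound (satisfied).

Check applicability: 2d = 22, n = 20.
2d − n = 2 > 0, so Plotkin applies.
Compute d/(2d−n) = 11/2 ≈ 5.5000.
⌊d/(2d−n)⌋ = 5.
Plotkin bound: M ≤ 2·5 = 10.
Given |C| = 9, check: satisfied.
This |C| is below the Plotkin bound.


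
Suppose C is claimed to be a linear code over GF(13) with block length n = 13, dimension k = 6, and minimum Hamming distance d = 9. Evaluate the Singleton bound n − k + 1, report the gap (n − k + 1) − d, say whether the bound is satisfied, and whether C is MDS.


Singleton RHS = n − k + 1 = 8, slack = -1, bound violated (no such code; not MDS).

Singleton bound: d ≤ n − k + 1.
Here n = 13, k = 6, so n − k + 1 = 8.
Given d = 9, check d ≤ 8: NO.
Slack = (n − k + 1) − d = -1.
The slack is negative: d = 9 exceeds n − k + 1 = 8 by 1, so the Singleton bound is violated and no linear [13, 6, 9]_13 code can exist. In particular it is not MDS (MDS requires d = n − k + 1 exactly).
Description: the claimed parameters are [13, 6, 9]_13; such a code would be impossible (violates the Singleton bound).


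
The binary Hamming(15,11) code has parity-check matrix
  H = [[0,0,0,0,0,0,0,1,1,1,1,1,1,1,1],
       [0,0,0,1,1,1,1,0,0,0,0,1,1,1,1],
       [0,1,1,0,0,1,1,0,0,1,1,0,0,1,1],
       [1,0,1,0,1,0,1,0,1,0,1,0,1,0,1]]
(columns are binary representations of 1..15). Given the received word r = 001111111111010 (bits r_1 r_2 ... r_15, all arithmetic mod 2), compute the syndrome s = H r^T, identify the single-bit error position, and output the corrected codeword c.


s = (0, 0, 0, 1)^T, error position = 1, corrected codeword c = 101111111111010

Compute s = H r^T mod 2 one row at a time:
  s_1 = 1 + 1 + 1 + 1 + 1 + 0 + 1 + 0 = 6 ≡ 0 (mod 2).
  s_2 = 1 + 1 + 1 + 1 + 1 + 0 + 1 + 0 = 6 ≡ 0 (mod 2).
  s_3 = 0 + 1 + 1 + 1 + 1 + 1 + 1 + 0 = 6 ≡ 0 (mod 2).
  s_4 = 0 + 1 + 1 + 1 + 1 + 1 + 0 + 0 = 5 ≡ 1 (mod 2).
s = (0, 0, 0, 1)^T — this equals column 1 of H (binary 0001), so error is at position 1.
Correct: flip bit 1 of r = 001111111111010 to get c = 101111111111010.


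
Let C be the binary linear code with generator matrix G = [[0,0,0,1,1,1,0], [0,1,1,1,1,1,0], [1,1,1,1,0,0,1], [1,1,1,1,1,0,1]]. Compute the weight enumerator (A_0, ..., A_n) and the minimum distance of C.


Weight distribution: A_0 = 1, A_1 = 1, A_2 = 2, A_3 = 4, A_4 = 3, A_5 = 3, A_6 = 2. Minimum distance d = 1.

Enumerate all 2^4 = 16 messages m ∈ F_2^4.
For each, compute codeword c = mG in F_2^7, then tally its weight.
  m = 0000 → c = 0000000, weight = 0.
  m = 1000 → c = 0001110, weight = 3.
  m = 0100 → c = 0111110, weight = 5.
  m = 1100 → c = 0110000, weight = 2.
  m = 0010 → c = 1111001, weight = 5.
  m = 1010 → c = 1110111, weight = 6.
  m = 0110 → c = 1000111, weight = 4.
  m = 1110 → c = 1001001, weight = 3.
  m = 0001 → c = 1111101, weight = 6.
  m = 1001 → c = 1110011, weight = 5.
  m = 0101 → c = 1000011, weight = 3.
  m = 1101 → c = 1001101, weight = 4.
  m = 0011 → c = 0000100, weight = 1.
  m = 1011 → c = 0001010, weight = 2.
  m = 0111 → c = 0111010, weight = 4.
  m = 1111 → c = 0110100, weight = 3.
Tally weights:
  weight 0: 1 codewords.
  weight 1: 1 codewords.
  weight 2: 2 codewords.
  weight 3: 4 codewords.
  weight 4: 3 codewords.
  weight 5: 3 codewords.
  weight 6: 2 codewords.
Minimum distance d = smallest w > 0 with A_w > 0 = 1.
Sanity: Σ A_w = 16 = 2^4 = 16 ✓.


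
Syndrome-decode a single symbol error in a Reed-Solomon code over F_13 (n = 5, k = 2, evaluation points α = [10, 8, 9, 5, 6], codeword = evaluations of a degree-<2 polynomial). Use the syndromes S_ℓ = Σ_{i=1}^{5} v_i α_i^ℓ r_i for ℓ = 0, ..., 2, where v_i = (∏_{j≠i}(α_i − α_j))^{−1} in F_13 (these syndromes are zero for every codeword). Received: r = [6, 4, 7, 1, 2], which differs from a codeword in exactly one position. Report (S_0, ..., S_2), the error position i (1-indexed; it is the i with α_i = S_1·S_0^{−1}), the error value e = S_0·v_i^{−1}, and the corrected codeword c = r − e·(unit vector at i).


S = (2, 5, 6), error at position 3, error magnitude e = 2, c = [6, 4, 5, 1, 2].

Step 1: column multipliers v_i = (∏_{j≠i}(α_i − α_j))^{−1} mod 13.
  i = 1 (α = 10): (10−8)(10−9)(10−5)(10−6) = 2·1·5·4 = 40 ≡ 1, so v_1 = 1^{−1} = 1 (mod 13).
  i = 2 (α = 8): (8−10)(8−9)(8−5)(8−6) = (−2)·(−1)·3·2 = 12 ≡ 12, so v_2 = 12^{−1} = 12 (mod 13).
  i = 3 (α = 9): (9−10)(9−8)(9−5)(9−6) = (−1)·1·4·3 = −12 ≡ 1, so v_3 = 1^{−1} = 1 (mod 13).
  i = 4 (α = 5): (5−10)(5−8)(5−9)(5−6) = (−5)·(−3)·(−4)·(−1) = 60 ≡ 8, so v_4 = 8^{−1} = 5 (mod 13).
  i = 5 (α = 6): (6−10)(6−8)(6−9)(6−5) = (−4)·(−2)·(−3)·1 = −24 ≡ 2, so v_5 = 2^{−1} = 7 (mod 13).
  v = [1, 12, 1, 5, 7].
Step 2: syndromes of r = [6, 4, 7, 1, 2] (all sums mod 13).
  S_0 = Σ v_i r_i = 1·6 + 12·4 + 1·7 + 5·1 + 7·2 = 80 ≡ 2.
  S_1 = Σ v_i α_i r_i = 1·10·6 + 12·8·4 + 1·9·7 + 5·5·1 + 7·6·2 = 616 ≡ 5.
  α_i^2 mod 13 = [9, 12, 3, 12, 10].
  S_2 = Σ v_i α_i^2 r_i = 1·9·6 + 12·12·4 + 1·3·7 + 5·12·1 + 7·10·2 = 851 ≡ 6.
  S = (2, 5, 6) ≠ 0, so r is not a codeword (an error is present).
Step 3: locate the error. For a single error e at position i, S_ℓ = v_i·e·α_i^ℓ, so α_err = S_1/S_0.
  S_0^{−1} = 2^{−1} = 7 (mod 13), so α_err = 5·7 = 35 ≡ 9 = α_3. Error position i = 3.
  Consistency check: S_2/S_1 = 6·8 = 48 ≡ 9 = α_err ✓ (single-error assumption holds).
Step 4: error magnitude e = S_0/v_3 = S_0·∏_{j≠3}(α_3 − α_j) = 2·1 = 2 ≡ 2 (mod 13).
Step 5: correct position 3: c_3 = r_3 − e = 7 − 2 ≡ 5 (mod 13). Hence c = [6, 4, 5, 1, 2].
  Check: interpolating c through the α_i gives m(x) = 9 + 1·x (degree < 2) with m(α_i) = c_i for every i, so c is indeed a codeword.


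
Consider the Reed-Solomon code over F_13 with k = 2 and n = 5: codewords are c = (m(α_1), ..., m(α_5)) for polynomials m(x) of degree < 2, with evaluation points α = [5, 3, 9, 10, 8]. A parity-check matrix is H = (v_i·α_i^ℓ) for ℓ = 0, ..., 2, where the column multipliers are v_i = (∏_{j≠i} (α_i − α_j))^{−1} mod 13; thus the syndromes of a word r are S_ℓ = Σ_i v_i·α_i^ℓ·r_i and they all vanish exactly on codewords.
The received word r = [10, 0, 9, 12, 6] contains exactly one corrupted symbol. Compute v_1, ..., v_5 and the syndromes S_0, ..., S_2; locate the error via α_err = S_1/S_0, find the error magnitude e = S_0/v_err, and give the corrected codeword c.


S = (12, 10, 4), error at position 2, error magnitude e = 9, c = [10, 4, 9, 12, 6].

Step 1: column multipliers v_i = (∏_{j≠i}(α_i − α_j))^{−1} mod 13.
  i = 1 (α = 5): (5−3)(5−9)(5−10)(5−8) = 2·(−4)·(−5)·(−3) = −120 ≡ 10, so v_1 = 10^{−1} = 4 (mod 13).
  i = 2 (α = 3): (3−5)(3−9)(3−10)(3−8) = (−2)·(−6)·(−7)·(−5) = 420 ≡ 4, so v_2 = 4^{−1} = 10 (mod 13).
  i = 3 (α = 9): (9−5)(9−3)(9−10)(9−8) = 4·6·(−1)·1 = −24 ≡ 2, so v_3 = 2^{−1} = 7 (mod 13).
  i = 4 (α = 10): (10−5)(10−3)(10−9)(10−8) = 5·7·1·2 = 70 ≡ 5, so v_4 = 5^{−1} = 8 (mod 13).
  i = 5 (α = 8): (8−5)(8−3)(8−9)(8−10) = 3·5·(−1)·(−2) = 30 ≡ 4, so v_5 = 4^{−1} = 10 (mod 13).
  v = [4, 10, 7, 8, 10].
Step 2: syndromes of r = [10, 0, 9, 12, 6] (all sums mod 13).
  S_0 = Σ v_i r_i = 4·10 + 10·0 + 7·9 + 8·12 + 10·6 = 259 ≡ 12.
  S_1 = Σ v_i α_i r_i = 4·5·10 + 10·3·0 + 7·9·9 + 8·10·12 + 10·8·6 = 2207 ≡ 10.
  α_i^2 mod 13 = [12, 9, 3, 9, 12].
  S_2 = Σ v_i α_i^2 r_i = 4·12·10 + 10·9·0 + 7·3·9 + 8·9·12 + 10·12·6 = 2253 ≡ 4.
  S = (12, 10, 4) ≠ 0, so r is not a codeword (an error is present).
Step 3: locate the error. For a single error e at position i, S_ℓ = v_i·e·α_i^ℓ, so α_err = S_1/S_0.
  S_0^{−1} = 12^{−1} = 12 (mod 13), so α_err = 10·12 = 120 ≡ 3 = α_2. Error position i = 2.
  Consistency check: S_2/S_1 = 4·4 = 16 ≡ 3 = α_err ✓ (single-error assumption holds).
Step 4: error magnitude e = S_0/v_2 = S_0·∏_{j≠2}(α_2 − α_j) = 12·4 = 48 ≡ 9 (mod 13).
Step 5: correct position 2: c_2 = r_2 − e = 0 − 9 ≡ 4 (mod 13). Hence c = [10, 4, 9, 12, 6].
  Check: interpolating c through the α_i gives m(x) = 8 + 3·x (degree < 2) with m(α_i) = c_i for every i, so c is indeed a codeword.


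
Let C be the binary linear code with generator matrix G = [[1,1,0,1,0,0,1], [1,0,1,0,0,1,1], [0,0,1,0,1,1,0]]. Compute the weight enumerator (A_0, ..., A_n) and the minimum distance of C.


Weight distribution: A_0 = 1, A_3 = 3, A_4 = 3, A_7 = 1. Minimum distance d = 3.

Enumerate all 2^3 = 8 messages m ∈ F_2^3.
For each, compute codeword c = mG in F_2^7, then tally its weight.
  m = 000 → c = 0000000, weight = 0.
  m = 100 → c = 1101001, weight = 4.
  m = 010 → c = 1010011, weight = 4.
  m = 110 → c = 0111010, weight = 4.
  m = 001 → c = 0010110, weight = 3.
  m = 101 → c = 1111111, weight = 7.
  m = 011 → c = 1000101, weight = 3.
  m = 111 → c = 0101100, weight = 3.
Tally weights:
  weight 0: 1 codewords.
  weight 3: 3 codewords.
  weight 4: 3 codewords.
  weight 7: 1 codewords.
Minimum distance d = smallest w > 0 with A_w > 0 = 3.
Sanity: Σ A_w = 8 = 2^3 = 8 ✓.


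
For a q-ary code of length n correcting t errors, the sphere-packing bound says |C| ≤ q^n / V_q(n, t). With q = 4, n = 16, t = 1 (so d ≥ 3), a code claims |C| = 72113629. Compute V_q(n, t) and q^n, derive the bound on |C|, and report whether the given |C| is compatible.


V_q(n, t) = 49, q^n = 4294967296, Hamming bound = 87652393, |C| = 72113629 ≤ bound (satisfied).

Step 1: Compute V_q(n, t) = Σ_{j=0}^1 C(n, j) (q−1)^j.
  j = 0: C(16,0)·(3)^0 = 1·1 = 1.
  j = 1: C(16,1)·(3)^1 = 16·3 = 48.
  V_q(n, t) = 1 + 48 = 49.
Step 2: q^n = 4^16 = 4294967296.
Step 3: Hamming bound ⌊q^n / V_q(n,t)⌋ = ⌊4294967296/49⌋ = 87652393.
Step 4: Compare |C| = 72113629 to 87652393: satisfied.
The claimed |C| lies below the Hamming bound.


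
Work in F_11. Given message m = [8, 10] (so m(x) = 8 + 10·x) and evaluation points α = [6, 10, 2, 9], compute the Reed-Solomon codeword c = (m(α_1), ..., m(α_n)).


c = [2, 9, 6, 10]

Message polynomial: m(x) = 8 + 10·x (mod 11).
For each evaluation point α_i, compute m(α_i) mod 11:
  α_1 = 6: Horner steps 10 → 2, so m(6) = 2.
  α_2 = 10: Horner steps 10 → 9, so m(10) = 9.
  α_3 = 2: Horner steps 10 → 6, so m(2) = 6.
  α_4 = 9: Horner steps 10 → 10, so m(9) = 10.
Codeword c = [2, 9, 6, 10] ∈ F_11^4.


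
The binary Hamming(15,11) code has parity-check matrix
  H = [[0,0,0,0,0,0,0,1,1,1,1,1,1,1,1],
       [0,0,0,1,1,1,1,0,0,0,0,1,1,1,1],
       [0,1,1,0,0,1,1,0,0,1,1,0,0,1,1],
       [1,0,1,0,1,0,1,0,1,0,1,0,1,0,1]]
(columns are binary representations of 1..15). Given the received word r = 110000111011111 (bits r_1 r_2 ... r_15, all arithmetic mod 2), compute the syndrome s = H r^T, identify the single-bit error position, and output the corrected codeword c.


s = (1, 1, 1, 0)^T, error position = 14, corrected codeword c = 110000111011101

Compute s = H r^T mod 2 one row at a time:
  s_1 = 1 + 1 + 0 + 1 + 1 + 1 + 1 + 1 = 7 ≡ 1 (mod 2).
  s_2 = 0 + 0 + 0 + 1 + 1 + 1 + 1 + 1 = 5 ≡ 1 (mod 2).
  s_3 = 1 + 0 + 0 + 1 + 0 + 1 + 1 + 1 = 5 ≡ 1 (mod 2).
  s_4 = 1 + 0 + 0 + 1 + 1 + 1 + 1 + 1 = 6 ≡ 0 (mod 2).
s = (1, 1, 1, 0)^T — this equals column 14 of H (binary 1110), so error is at position 14.
Correct: flip bit 14 of r = 110000111011111 to get c = 110000111011101.


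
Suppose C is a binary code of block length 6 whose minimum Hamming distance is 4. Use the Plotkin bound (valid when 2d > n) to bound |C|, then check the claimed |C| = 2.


Plotkin bound M ≤ 4; given |C| = 2 ≤ bound (satisfied).

Check applicability: 2d = 8, n = 6.
2d − n = 2 > 0, so Plotkin applies.
Compute d/(2d−n) = 4/2 ≈ 2.0000.
⌊d/(2d−n)⌋ = 2.
Plotkin bound: M ≤ 2·2 = 4.
Given |C| = 2, check: satisfied.
This |C| is below the Plotkin bound.


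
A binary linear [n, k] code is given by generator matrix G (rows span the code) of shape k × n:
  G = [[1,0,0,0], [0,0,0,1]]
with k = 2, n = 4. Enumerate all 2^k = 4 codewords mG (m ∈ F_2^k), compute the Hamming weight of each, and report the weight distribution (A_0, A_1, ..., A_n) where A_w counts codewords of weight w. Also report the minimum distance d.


Weight distribution: A_0 = 1, A_1 = 2, A_2 = 1. Minimum distance d = 1.

Enumerate all 2^2 = 4 messages m ∈ F_2^2.
For each, compute codeword c = mG in F_2^4, then tally its weight.
  m = 00 → c = 0000, weight = 0.
  m = 10 → c = 1000, weight = 1.
  m = 01 → c = 0001, weight = 1.
  m = 11 → c = 1001, weight = 2.
Tally weights:
  weight 0: 1 codewords.
  weight 1: 2 codewords.
  weight 2: 1 codewords.
Minimum distance d = smallest w > 0 with A_w > 0 = 1.
Sanity: Σ A_w = 4 = 2^2 = 4 ✓.


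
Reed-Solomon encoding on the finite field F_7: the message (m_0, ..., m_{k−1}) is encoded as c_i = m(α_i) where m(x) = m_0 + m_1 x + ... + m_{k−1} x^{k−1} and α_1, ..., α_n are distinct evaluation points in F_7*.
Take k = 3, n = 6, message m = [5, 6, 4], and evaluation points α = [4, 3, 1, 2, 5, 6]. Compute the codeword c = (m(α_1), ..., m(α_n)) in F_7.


c = [2, 3, 1, 5, 2, 3]

Message polynomial: m(x) = 5 + 6·x + 4·x^2 (mod 7).
For each evaluation point α_i, compute m(α_i) mod 7:
  α_1 = 4: Horner steps 4 → 1 → 2, so m(4) = 2.
  α_2 = 3: Horner steps 4 → 4 → 3, so m(3) = 3.
  α_3 = 1: Horner steps 4 → 3 → 1, so m(1) = 1.
  α_4 = 2: Horner steps 4 → 0 → 5, so m(2) = 5.
  α_5 = 5: Horner steps 4 → 5 → 2, so m(5) = 2.
  α_6 = 6: Horner steps 4 → 2 → 3, so m(6) = 3.
Codeword c = [2, 3, 1, 5, 2, 3] ∈ F_7^6.


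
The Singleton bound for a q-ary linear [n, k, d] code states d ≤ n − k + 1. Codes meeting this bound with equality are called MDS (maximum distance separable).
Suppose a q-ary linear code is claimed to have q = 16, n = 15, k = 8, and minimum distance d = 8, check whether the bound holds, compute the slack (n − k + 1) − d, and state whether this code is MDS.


Singleton RHS = n − k + 1 = 8, slack = 0, bound satisfied, MDS.

Singleton bound: d ≤ n − k + 1.
Here n = 15, k = 8, so n − k + 1 = 8.
Given d = 8, check d ≤ 8: YES.
Slack = (n − k + 1) − d = 0.
The code is MDS (slack = 0).
Description: the claimed parameters are [15, 8, 8]_16; such a code would be MDS (meets Singleton bound).


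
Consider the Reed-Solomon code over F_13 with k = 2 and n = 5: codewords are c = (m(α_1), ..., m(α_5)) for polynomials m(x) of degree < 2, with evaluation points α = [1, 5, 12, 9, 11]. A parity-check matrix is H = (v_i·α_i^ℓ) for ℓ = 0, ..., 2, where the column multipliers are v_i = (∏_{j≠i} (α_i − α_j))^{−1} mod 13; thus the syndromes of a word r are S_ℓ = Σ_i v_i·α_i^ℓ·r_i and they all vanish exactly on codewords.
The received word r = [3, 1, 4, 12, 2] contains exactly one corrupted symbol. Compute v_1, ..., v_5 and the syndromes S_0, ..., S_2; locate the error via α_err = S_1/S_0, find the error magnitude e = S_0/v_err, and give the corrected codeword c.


S = (3, 7, 12), error at position 5, error magnitude e = 4, c = [3, 1, 4, 12, 11].

Step 1: column multipliers v_i = (∏_{j≠i}(α_i − α_j))^{−1} mod 13.
  i = 1 (α = 1): (1−5)(1−12)(1−9)(1−11) = (−4)·(−11)·(−8)·(−10) = 3520 ≡ 10, so v_1 = 10^{−1} = 4 (mod 13).
  i = 2 (α = 5): (5−1)(5−12)(5−9)(5−11) = 4·(−7)·(−4)·(−6) = −672 ≡ 4, so v_2 = 4^{−1} = 10 (mod 13).
  i = 3 (α = 12): (12−1)(12−5)(12−9)(12−11) = 11·7·3·1 = 231 ≡ 10, so v_3 = 10^{−1} = 4 (mod 13).
  i = 4 (α = 9): (9−1)(9−5)(9−12)(9−11) = 8·4·(−3)·(−2) = 192 ≡ 10, so v_4 = 10^{−1} = 4 (mod 13).
  i = 5 (α = 11): (11−1)(11−5)(11−12)(11−9) = 10·6·(−1)·2 = −120 ≡ 10, so v_5 = 10^{−1} = 4 (mod 13).
  v = [4, 10, 4, 4, 4].
Step 2: syndromes of r = [3, 1, 4, 12, 2] (all sums mod 13).
  S_0 = Σ v_i r_i = 4·3 + 10·1 + 4·4 + 4·12 + 4·2 = 94 ≡ 3.
  S_1 = Σ v_i α_i r_i = 4·1·3 + 10·5·1 + 4·12·4 + 4·9·12 + 4·11·2 = 774 ≡ 7.
  α_i^2 mod 13 = [1, 12, 1, 3, 4].
  S_2 = Σ v_i α_i^2 r_i = 4·1·3 + 10·12·1 + 4·1·4 + 4·3·12 + 4·4·2 = 324 ≡ 12.
  S = (3, 7, 12) ≠ 0, so r is not a codeword (an error is present).
Step 3: locate the error. For a single error e at position i, S_ℓ = v_i·e·α_i^ℓ, so α_err = S_1/S_0.
  S_0^{−1} = 3^{−1} = 9 (mod 13), so α_err = 7·9 = 63 ≡ 11 = α_5. Error position i = 5.
  Consistency check: S_2/S_1 = 12·2 = 24 ≡ 11 = α_err ✓ (single-error assumption holds).
Step 4: error magnitude e = S_0/v_5 = S_0·∏_{j≠5}(α_5 − α_j) = 3·10 = 30 ≡ 4 (mod 13).
Step 5: correct position 5: c_5 = r_5 − e = 2 − 4 ≡ 11 (mod 13). Hence c = [3, 1, 4, 12, 11].
  Check: interpolating c through the α_i gives m(x) = 10 + 6·x (degree < 2) with m(α_i) = c_i for every i, so c is indeed a codeword.


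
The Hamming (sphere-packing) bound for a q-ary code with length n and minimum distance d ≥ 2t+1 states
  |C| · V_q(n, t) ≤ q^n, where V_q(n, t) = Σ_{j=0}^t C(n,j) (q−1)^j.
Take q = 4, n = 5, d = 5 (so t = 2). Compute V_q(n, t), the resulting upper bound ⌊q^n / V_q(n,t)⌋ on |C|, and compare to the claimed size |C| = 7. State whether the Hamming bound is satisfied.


V_q(n, t) = 106, q^n = 1024, Hamming bound = 9, |C| = 7 ≤ bound (satisfied).

Step 1: Compute V_q(n, t) = Σ_{j=0}^2 C(n, j) (q−1)^j.
  j = 0: C(5,0)·(3)^0 = 1·1 = 1.
  j = 1: C(5,1)·(3)^1 = 5·3 = 15.
  j = 2: C(5,2)·(3)^2 = 10·9 = 90.
  V_q(n, t) = 1 + 15 + 90 = 106.
Step 2: q^n = 4^5 = 1024.
Step 3: Hamming bound ⌊q^n / V_q(n,t)⌋ = ⌊1024/106⌋ = 9.
Step 4: Compare |C| = 7 to 9: satisfied.
The claimed |C| lies below the Hamming bound.


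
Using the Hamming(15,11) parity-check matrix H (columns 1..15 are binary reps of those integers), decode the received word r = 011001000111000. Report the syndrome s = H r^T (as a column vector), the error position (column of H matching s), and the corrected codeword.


s = (1, 0, 1, 0)^T, error position = 10, corrected codeword c = 011001000011000

Compute s = H r^T mod 2 one row at a time:
  s_1 = 0 + 0 + 1 + 1 + 1 + 0 + 0 + 0 = 3 ≡ 1 (mod 2).
  s_2 = 0 + 0 + 1 + 0 + 1 + 0 + 0 + 0 = 2 ≡ 0 (mod 2).
  s_3 = 1 + 1 + 1 + 0 + 1 + 1 + 0 + 0 = 5 ≡ 1 (mod 2).
  s_4 = 0 + 1 + 0 + 0 + 0 + 1 + 0 + 0 = 2 ≡ 0 (mod 2).
s = (1, 0, 1, 0)^T — this equals column 10 of H (binary 1010), so error is at position 10.
Correct: flip bit 10 of r = 011001000111000 to get c = 011001000011000.


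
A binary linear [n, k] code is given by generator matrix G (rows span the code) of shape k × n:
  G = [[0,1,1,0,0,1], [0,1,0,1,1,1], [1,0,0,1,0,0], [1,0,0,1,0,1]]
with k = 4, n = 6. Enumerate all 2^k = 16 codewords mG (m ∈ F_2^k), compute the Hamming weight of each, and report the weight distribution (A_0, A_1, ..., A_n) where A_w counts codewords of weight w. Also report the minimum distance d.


Weight distribution: A_0 = 1, A_1 = 1, A_2 = 2, A_3 = 6, A_4 = 5, A_5 = 1. Minimum distance d = 1.

Enumerate all 2^4 = 16 messages m ∈ F_2^4.
For each, compute codeword c = mG in F_2^6, then tally its weight.
  m = 0000 → c = 000000, weight = 0.
  m = 1000 → c = 011001, weight = 3.
  m = 0100 → c = 010111, weight = 4.
  m = 1100 → c = 001110, weight = 3.
  m = 0010 → c = 100100, weight = 2.
  m = 1010 → c = 111101, weight = 5.
  m = 0110 → c = 110011, weight = 4.
  m = 1110 → c = 101010, weight = 3.
  m = 0001 → c = 100101, weight = 3.
  m = 1001 → c = 111100, weight = 4.
  m = 0101 → c = 110010, weight = 3.
  m = 1101 → c = 101011, weight = 4.
  m = 0011 → c = 000001, weight = 1.
  m = 1011 → c = 011000, weight = 2.
  m = 0111 → c = 010110, weight = 3.
  m = 1111 → c = 001111, weight = 4.
Tally weights:
  weight 0: 1 codewords.
  weight 1: 1 codewords.
  weight 2: 2 codewords.
  weight 3: 6 codewords.
  weight 4: 5 codewords.
  weight 5: 1 codewords.
Minimum distance d = smallest w > 0 with A_w > 0 = 1.
Sanity: Σ A_w = 16 = 2^4 = 16 ✓.


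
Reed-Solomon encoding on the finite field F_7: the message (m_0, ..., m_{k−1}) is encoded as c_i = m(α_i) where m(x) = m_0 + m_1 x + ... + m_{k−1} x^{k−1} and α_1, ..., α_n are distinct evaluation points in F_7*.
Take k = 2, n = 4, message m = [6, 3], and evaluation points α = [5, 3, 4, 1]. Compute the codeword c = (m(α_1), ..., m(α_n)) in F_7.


c = [0, 1, 4, 2]

Message polynomial: m(x) = 6 + 3·x (mod 7).
For each evaluation point α_i, compute m(α_i) mod 7:
  α_1 = 5: Horner steps 3 → 0, so m(5) = 0.
  α_2 = 3: Horner steps 3 → 1, so m(3) = 1.
  α_3 = 4: Horner steps 3 → 4, so m(4) = 4.
  α_4 = 1: Horner steps 3 → 2, so m(1) = 2.
Codeword c = [0, 1, 4, 2] ∈ F_7^4.


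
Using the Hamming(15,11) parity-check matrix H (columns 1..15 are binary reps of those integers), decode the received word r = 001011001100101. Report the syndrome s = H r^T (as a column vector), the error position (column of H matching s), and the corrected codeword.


s = (0, 0, 0, 1)^T, error position = 1, corrected codeword c = 101011001100101

Compute s = H r^T mod 2 one row at a time:
  s_1 = 0 + 1 + 1 + 0 + 0 + 1 + 0 + 1 = 4 ≡ 0 (mod 2).
  s_2 = 0 + 1 + 1 + 0 + 0 + 1 + 0 + 1 = 4 ≡ 0 (mod 2).
  s_3 = 0 + 1 + 1 + 0 + 1 + 0 + 0 + 1 = 4 ≡ 0 (mod 2).
  s_4 = 0 + 1 + 1 + 0 + 1 + 0 + 1 + 1 = 5 ≡ 1 (mod 2).
s = (0, 0, 0, 1)^T — this equals column 1 of H (binary 0001), so error is at position 1.
Correct: flip bit 1 of r = 001011001100101 to get c = 101011001100101.


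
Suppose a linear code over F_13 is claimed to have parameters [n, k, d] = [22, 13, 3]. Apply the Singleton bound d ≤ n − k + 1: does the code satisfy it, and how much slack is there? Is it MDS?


Singleton RHS = n − k + 1 = 10, slack = 7, bound satisfied, not MDS.

Singleton bound: d ≤ n − k + 1.
Here n = 22, k = 13, so n − k + 1 = 10.
Given d = 3, check d ≤ 10: YES.
Slack = (n − k + 1) − d = 7.
The code is NOT MDS (slack = 7 > 0).
Description: the claimed parameters are [22, 13, 3]_13; such a code would be non-MDS.


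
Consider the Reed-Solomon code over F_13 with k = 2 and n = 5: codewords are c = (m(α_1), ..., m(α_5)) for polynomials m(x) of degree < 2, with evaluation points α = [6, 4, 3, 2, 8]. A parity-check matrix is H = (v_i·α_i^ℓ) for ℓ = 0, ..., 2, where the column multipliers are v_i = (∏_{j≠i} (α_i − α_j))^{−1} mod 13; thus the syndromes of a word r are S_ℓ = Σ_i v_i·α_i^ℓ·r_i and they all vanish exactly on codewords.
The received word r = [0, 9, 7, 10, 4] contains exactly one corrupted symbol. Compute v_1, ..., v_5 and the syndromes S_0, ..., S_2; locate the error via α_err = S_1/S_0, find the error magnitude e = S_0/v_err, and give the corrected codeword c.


S = (2, 4, 8), error at position 4, error magnitude e = 5, c = [0, 9, 7, 5, 4].

Step 1: column multipliers v_i = (∏_{j≠i}(α_i − α_j))^{−1} mod 13.
  i = 1 (α = 6): (6−4)(6−3)(6−2)(6−8) = 2·3·4·(−2) = −48 ≡ 4, so v_1 = 4^{−1} = 10 (mod 13).
  i = 2 (α = 4): (4−6)(4−3)(4−2)(4−8) = (−2)·1·2·(−4) = 16 ≡ 3, so v_2 = 3^{−1} = 9 (mod 13).
  i = 3 (α = 3): (3−6)(3−4)(3−2)(3−8) = (−3)·(−1)·1·(−5) = −15 ≡ 11, so v_3 = 11^{−1} = 6 (mod 13).
  i = 4 (α = 2): (2−6)(2−4)(2−3)(2−8) = (−4)·(−2)·(−1)·(−6) = 48 ≡ 9, so v_4 = 9^{−1} = 3 (mod 13).
  i = 5 (α = 8): (8−6)(8−4)(8−3)(8−2) = 2·4·5·6 = 240 ≡ 6, so v_5 = 6^{−1} = 11 (mod 13).
  v = [10, 9, 6, 3, 11].
Step 2: syndromes of r = [0, 9, 7, 10, 4] (all sums mod 13).
  S_0 = Σ v_i r_i = 10·0 + 9·9 + 6·7 + 3·10 + 11·4 = 197 ≡ 2.
  S_1 = Σ v_i α_i r_i = 10·6·0 + 9·4·9 + 6·3·7 + 3·2·10 + 11·8·4 = 862 ≡ 4.
  α_i^2 mod 13 = [10, 3, 9, 4, 12].
  S_2 = Σ v_i α_i^2 r_i = 10·10·0 + 9·3·9 + 6·9·7 + 3·4·10 + 11·12·4 = 1269 ≡ 8.
  S = (2, 4, 8) ≠ 0, so r is not a codeword (an error is present).
Step 3: locate the error. For a single error e at position i, S_ℓ = v_i·e·α_i^ℓ, so α_err = S_1/S_0.
  S_0^{−1} = 2^{−1} = 7 (mod 13), so α_err = 4·7 = 28 ≡ 2 = α_4. Error position i = 4.
  Consistency check: S_2/S_1 = 8·10 = 80 ≡ 2 = α_err ✓ (single-error assumption holds).
Step 4: error magnitude e = S_0/v_4 = S_0·∏_{j≠4}(α_4 − α_j) = 2·9 = 18 ≡ 5 (mod 13).
Step 5: correct position 4: c_4 = r_4 − e = 10 − 5 ≡ 5 (mod 13). Hence c = [0, 9, 7, 5, 4].
  Check: interpolating c through the α_i gives m(x) = 1 + 2·x (degree < 2) with m(α_i) = c_i for every i, so c is indeed a codeword.


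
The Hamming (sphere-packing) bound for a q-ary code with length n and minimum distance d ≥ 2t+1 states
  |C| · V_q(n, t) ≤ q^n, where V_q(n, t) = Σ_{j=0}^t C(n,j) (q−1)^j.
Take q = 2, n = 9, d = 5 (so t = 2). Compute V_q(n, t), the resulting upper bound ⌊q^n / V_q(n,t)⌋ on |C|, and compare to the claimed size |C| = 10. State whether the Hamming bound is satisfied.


V_q(n, t) = 46, q^n = 512, Hamming bound = 11, |C| = 10 ≤ bound (satisfied).

Step 1: Compute V_q(n, t) = Σ_{j=0}^2 C(n, j) (q−1)^j.
  j = 0: C(9,0)·(1)^0 = 1·1 = 1.
  j = 1: C(9,1)·(1)^1 = 9·1 = 9.
  j = 2: C(9,2)·(1)^2 = 36·1 = 36.
  V_q(n, t) = 1 + 9 + 36 = 46.
Step 2: q^n = 2^9 = 512.
Step 3: Hamming bound ⌊q^n / V_q(n,t)⌋ = ⌊512/46⌋ = 11.
Step 4: Compare |C| = 10 to 11: satisfied.
The claimed |C| lies below the Hamming bound.


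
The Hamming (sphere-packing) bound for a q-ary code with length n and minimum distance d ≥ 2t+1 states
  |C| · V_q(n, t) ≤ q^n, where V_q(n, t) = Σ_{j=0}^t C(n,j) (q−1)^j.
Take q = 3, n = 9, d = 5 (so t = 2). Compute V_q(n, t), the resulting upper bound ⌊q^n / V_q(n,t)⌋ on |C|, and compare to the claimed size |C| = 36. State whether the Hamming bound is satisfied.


V_q(n, t) = 163, q^n = 19683, Hamming bound = 120, |C| = 36 ≤ bound (satisfied).

Step 1: Compute V_q(n, t) = Σ_{j=0}^2 C(n, j) (q−1)^j.
  j = 0: C(9,0)·(2)^0 = 1·1 = 1.
  j = 1: C(9,1)·(2)^1 = 9·2 = 18.
  j = 2: C(9,2)·(2)^2 = 36·4 = 144.
  V_q(n, t) = 1 + 18 + 144 = 163.
Step 2: q^n = 3^9 = 19683.
Step 3: Hamming bound ⌊q^n / V_q(n,t)⌋ = ⌊19683/163⌋ = 120.
Step 4: Compare |C| = 36 to 120: satisfied.
The claimed |C| lies below the Hamming bound.


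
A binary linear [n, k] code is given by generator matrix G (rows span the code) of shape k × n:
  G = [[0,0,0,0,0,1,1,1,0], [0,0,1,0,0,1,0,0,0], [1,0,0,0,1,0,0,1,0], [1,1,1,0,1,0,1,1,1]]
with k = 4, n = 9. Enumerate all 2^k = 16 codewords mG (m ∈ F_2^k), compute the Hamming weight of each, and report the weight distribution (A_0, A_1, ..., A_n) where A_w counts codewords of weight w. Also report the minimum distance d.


Weight distribution: A_0 = 1, A_2 = 1, A_3 = 4, A_4 = 5, A_5 = 2, A_6 = 1, A_7 = 2. Minimum distance d = 2.

Enumerate all 2^4 = 16 messages m ∈ F_2^4.
For each, compute codeword c = mG in F_2^9, then tally its weight.
  m = 0000 → c = 000000000, weight = 0.
  m = 1000 → c = 000001110, weight = 3.
  m = 0100 → c = 001001000, weight = 2.
  m = 1100 → c = 001000110, weight = 3.
  m = 0010 → c = 100010010, weight = 3.
  m = 1010 → c = 100011100, weight = 4.
  m = 0110 → c = 101011010, weight = 5.
  m = 1110 → c = 101010100, weight = 4.
  m = 0001 → c = 111010111, weight = 7.
  m = 1001 → c = 111011001, weight = 6.
  m = 0101 → c = 110011111, weight = 7.
  m = 1101 → c = 110010001, weight = 4.
  m = 0011 → c = 011000101, weight = 4.
  m = 1011 → c = 011001011, weight = 5.
  m = 0111 → c = 010001101, weight = 4.
  m = 1111 → c = 010000011, weight = 3.
Tally weights:
  weight 0: 1 codewords.
  weight 2: 1 codewords.
  weight 3: 4 codewords.
  weight 4: 5 codewords.
  weight 5: 2 codewords.
  weight 6: 1 codewords.
  weight 7: 2 codewords.
Minimum distance d = smallest w > 0 with A_w > 0 = 2.
Sanity: Σ A_w = 16 = 2^4 = 16 ✓.


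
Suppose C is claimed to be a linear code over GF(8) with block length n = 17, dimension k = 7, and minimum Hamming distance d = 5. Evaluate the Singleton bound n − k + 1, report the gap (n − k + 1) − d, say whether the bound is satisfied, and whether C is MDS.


Singleton RHS = n − k + 1 = 11, slack = 6, bound satisfied, not MDS.

Singleton bound: d ≤ n − k + 1.
Here n = 17, k = 7, so n − k + 1 = 11.
Given d = 5, check d ≤ 11: YES.
Slack = (n − k + 1) − d = 6.
The code is NOT MDS (slack = 6 > 0).
Description: the claimed parameters are [17, 7, 5]_8; such a code would be non-MDS.


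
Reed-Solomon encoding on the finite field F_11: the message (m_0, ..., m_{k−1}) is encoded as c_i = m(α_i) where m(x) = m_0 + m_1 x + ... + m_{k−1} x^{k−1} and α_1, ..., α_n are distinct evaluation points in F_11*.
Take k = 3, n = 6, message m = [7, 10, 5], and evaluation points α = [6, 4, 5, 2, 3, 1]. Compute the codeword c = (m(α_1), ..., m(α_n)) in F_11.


c = [5, 6, 6, 3, 5, 0]

Message polynomial: m(x) = 7 + 10·x + 5·x^2 (mod 11).
For each evaluation point α_i, compute m(α_i) mod 11:
  α_1 = 6: Horner steps 5 → 7 → 5, so m(6) = 5.
  α_2 = 4: Horner steps 5 → 8 → 6, so m(4) = 6.
  α_3 = 5: Horner steps 5 → 2 → 6, so m(5) = 6.
  α_4 = 2: Horner steps 5 → 9 → 3, so m(2) = 3.
  α_5 = 3: Horner steps 5 → 3 → 5, so m(3) = 5.
  α_6 = 1: Horner steps 5 → 4 → 0, so m(1) = 0.
Codeword c = [5, 6, 6, 3, 5, 0] ∈ F_11^6.


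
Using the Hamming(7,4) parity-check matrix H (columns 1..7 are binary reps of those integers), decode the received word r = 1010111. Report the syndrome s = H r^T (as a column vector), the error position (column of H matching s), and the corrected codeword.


s = (1, 1, 0)^T, error position = 6, corrected codeword c = 1010101

Compute s = H r^T mod 2 one row at a time:
  s_1 = 0 + 1 + 1 + 1 = 3 ≡ 1 (mod 2).
  s_2 = 0 + 1 + 1 + 1 = 3 ≡ 1 (mod 2).
  s_3 = 1 + 1 + 1 + 1 = 4 ≡ 0 (mod 2).
s = (1, 1, 0)^T — this equals column 6 of H (binary 110), so error is at position 6.
Correct: flip bit 6 of r = 1010111 to get c = 1010101.


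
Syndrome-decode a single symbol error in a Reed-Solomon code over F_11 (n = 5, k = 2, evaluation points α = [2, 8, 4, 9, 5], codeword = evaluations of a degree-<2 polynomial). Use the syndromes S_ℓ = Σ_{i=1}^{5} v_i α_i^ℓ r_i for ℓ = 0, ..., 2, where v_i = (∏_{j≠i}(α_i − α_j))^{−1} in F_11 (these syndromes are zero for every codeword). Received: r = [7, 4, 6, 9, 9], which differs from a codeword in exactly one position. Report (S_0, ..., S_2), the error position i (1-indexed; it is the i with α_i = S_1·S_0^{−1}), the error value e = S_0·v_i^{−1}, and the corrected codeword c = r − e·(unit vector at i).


S = (3, 4, 9), error at position 5, error magnitude e = 9, c = [7, 4, 6, 9, 0].

Step 1: column multipliers v_i = (∏_{j≠i}(α_i − α_j))^{−1} mod 11.
  i = 1 (α = 2): (2−8)(2−4)(2−9)(2−5) = (−6)·(−2)·(−7)·(−3) = 252 ≡ 10, so v_1 = 10^{−1} = 10 (mod 11).
  i = 2 (α = 8): (8−2)(8−4)(8−9)(8−5) = 6·4·(−1)·3 = −72 ≡ 5, so v_2 = 5^{−1} = 9 (mod 11).
  i = 3 (α = 4): (4−2)(4−8)(4−9)(4−5) = 2·(−4)·(−5)·(−1) = −40 ≡ 4, so v_3 = 4^{−1} = 3 (mod 11).
  i = 4 (α = 9): (9−2)(9−8)(9−4)(9−5) = 7·1·5·4 = 140 ≡ 8, so v_4 = 8^{−1} = 7 (mod 11).
  i = 5 (α = 5): (5−2)(5−8)(5−4)(5−9) = 3·(−3)·1·(−4) = 36 ≡ 3, so v_5 = 3^{−1} = 4 (mod 11).
  v = [10, 9, 3, 7, 4].
Step 2: syndromes of r = [7, 4, 6, 9, 9] (all sums mod 11).
  S_0 = Σ v_i r_i = 10·7 + 9·4 + 3·6 + 7·9 + 4·9 = 223 ≡ 3.
  S_1 = Σ v_i α_i r_i = 10·2·7 + 9·8·4 + 3·4·6 + 7·9·9 + 4·5·9 = 1247 ≡ 4.
  α_i^2 mod 11 = [4, 9, 5, 4, 3].
  S_2 = Σ v_i α_i^2 r_i = 10·4·7 + 9·9·4 + 3·5·6 + 7·4·9 + 4·3·9 = 1054 ≡ 9.
  S = (3, 4, 9) ≠ 0, so r is not a codeword (an error is present).
Step 3: locate the error. For a single error e at position i, S_ℓ = v_i·e·α_i^ℓ, so α_err = S_1/S_0.
  S_0^{−1} = 3^{−1} = 4 (mod 11), so α_err = 4·4 = 16 ≡ 5 = α_5. Error position i = 5.
  Consistency check: S_2/S_1 = 9·3 = 27 ≡ 5 = α_err ✓ (single-error assumption holds).
Step 4: error magnitude e = S_0/v_5 = S_0·∏_{j≠5}(α_5 − α_j) = 3·3 = 9 ≡ 9 (mod 11).
Step 5: correct position 5: c_5 = r_5 − e = 9 − 9 ≡ 0 (mod 11). Hence c = [7, 4, 6, 9, 0].
  Check: interpolating c through the α_i gives m(x) = 8 + 5·x (degree < 2) with m(α_i) = c_i for every i, so c is indeed a codeword.
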